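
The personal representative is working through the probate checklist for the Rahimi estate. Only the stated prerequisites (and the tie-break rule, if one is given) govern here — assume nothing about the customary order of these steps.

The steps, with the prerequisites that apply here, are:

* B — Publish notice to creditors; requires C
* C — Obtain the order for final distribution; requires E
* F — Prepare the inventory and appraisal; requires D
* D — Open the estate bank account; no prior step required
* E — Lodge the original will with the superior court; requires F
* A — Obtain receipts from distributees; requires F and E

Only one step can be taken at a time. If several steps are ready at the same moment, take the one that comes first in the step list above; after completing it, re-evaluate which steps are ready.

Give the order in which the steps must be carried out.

D is the only step with nothing outstanding, so it goes first.
That leaves F as the only ready step → F.
That leaves E as the only ready step → E.
C and A are both available; C is listed earlier → C.
B and A are both available; B is listed earlier → B.
Next only A has its prerequisites met → A.

D → F → E → C → B → A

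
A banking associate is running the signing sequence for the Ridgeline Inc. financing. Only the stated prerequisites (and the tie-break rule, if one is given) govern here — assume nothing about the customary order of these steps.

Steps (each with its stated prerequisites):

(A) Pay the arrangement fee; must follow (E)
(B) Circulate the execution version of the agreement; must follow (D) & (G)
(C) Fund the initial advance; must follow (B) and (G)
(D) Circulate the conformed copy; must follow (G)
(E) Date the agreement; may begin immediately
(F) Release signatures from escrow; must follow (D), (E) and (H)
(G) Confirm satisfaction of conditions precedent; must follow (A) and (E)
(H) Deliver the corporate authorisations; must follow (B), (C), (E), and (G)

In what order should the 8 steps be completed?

(E) → (A) → (G) → (D) → (B) → (C) → (H) → (F)

(E) is the only step with nothing outstanding, so it goes first.
That leaves (A) as the only ready step → (A).
That leaves (G) as the only ready step → (G).
(D) needed (G), now all done → (D).
(B) needed (D) and (G), now all done → (B).
(C) needed (B) and (G), now all done → (C).
That leaves (H) as the only ready step → (H).
That leaves (F) as the only ready step → (F).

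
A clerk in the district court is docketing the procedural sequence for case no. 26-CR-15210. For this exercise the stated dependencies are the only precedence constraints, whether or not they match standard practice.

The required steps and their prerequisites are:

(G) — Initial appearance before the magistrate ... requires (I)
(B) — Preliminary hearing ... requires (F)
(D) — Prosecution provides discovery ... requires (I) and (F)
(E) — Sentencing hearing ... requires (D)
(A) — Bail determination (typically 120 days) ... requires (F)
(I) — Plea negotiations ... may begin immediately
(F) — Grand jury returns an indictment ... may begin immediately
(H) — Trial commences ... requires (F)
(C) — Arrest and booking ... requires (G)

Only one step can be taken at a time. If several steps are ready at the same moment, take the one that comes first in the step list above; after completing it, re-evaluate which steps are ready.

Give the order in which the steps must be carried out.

(I), (G), (F), (B), (D), (E), (A), (H), (C)

Nothing is required for (I) and (F). (I) is listed earlier → (I) first.
(G) and (F) are both available; (G) is listed earlier → (G).
(C) now also ready, so the ready set is {(F), (C)}; (F) is listed earlier → (F).
Ready: (B), (D), (A), (H) and (C). (B) is listed earlier → (B).
Ready: (D), (A), (H) and (C). (D) is listed earlier → (D).
Now (E), (A), (H) and (C) have their prerequisites met. (E) is listed earlier, so (E) next.
Ready: (A), (H) and (C). (A) is listed earlier → (A).
Now (H) and (C) have their prerequisites met. (H) is listed earlier, so (H) next.
Next only (C) has its prerequisites met → (C).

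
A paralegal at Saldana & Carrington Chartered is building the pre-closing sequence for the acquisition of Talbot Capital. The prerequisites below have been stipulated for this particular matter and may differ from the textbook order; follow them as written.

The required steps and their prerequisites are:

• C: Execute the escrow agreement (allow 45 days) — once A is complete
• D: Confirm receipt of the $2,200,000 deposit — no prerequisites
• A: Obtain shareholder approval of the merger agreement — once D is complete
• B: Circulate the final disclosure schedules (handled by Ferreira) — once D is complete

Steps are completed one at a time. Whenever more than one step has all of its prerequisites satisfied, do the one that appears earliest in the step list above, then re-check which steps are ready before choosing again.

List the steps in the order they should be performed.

D, A, C, B

D is the only step with nothing outstanding, so it goes first.
Now A and B have their prerequisites met. A is listed earlier, so A next.
C now also ready, so the ready set is {C, B}; C is listed earlier → C.
That leaves B as the only ready step → B.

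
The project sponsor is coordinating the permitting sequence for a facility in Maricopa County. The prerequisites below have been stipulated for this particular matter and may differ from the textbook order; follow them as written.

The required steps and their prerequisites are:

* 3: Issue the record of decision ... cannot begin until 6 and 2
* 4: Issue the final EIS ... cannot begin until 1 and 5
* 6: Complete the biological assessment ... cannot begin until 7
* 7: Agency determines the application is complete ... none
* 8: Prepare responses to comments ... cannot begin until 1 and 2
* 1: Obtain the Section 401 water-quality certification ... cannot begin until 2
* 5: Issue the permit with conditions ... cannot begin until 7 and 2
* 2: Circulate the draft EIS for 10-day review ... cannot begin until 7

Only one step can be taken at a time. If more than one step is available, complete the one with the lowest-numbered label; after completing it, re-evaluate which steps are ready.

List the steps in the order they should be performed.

7 has no prerequisites → 7 first.
Ready: 2 and 6. 2 has the earlier label → 2.
Ready: 1, 5 and 6. 1 has the earlier label → 1.
Ready: 5, 6 and 8. 5 has the earlier label → 5.
Now 4, 6 and 8 have their prerequisites met. 4 has the earlier label, so 4 next.
Ready: 6 and 8. 6 has the earlier label → 6.
Ready: 3 and 8. 3 has the earlier label → 3.
8 is the only step now ready → 8.

7, 2, 1, 5, 4, 6, 3, 8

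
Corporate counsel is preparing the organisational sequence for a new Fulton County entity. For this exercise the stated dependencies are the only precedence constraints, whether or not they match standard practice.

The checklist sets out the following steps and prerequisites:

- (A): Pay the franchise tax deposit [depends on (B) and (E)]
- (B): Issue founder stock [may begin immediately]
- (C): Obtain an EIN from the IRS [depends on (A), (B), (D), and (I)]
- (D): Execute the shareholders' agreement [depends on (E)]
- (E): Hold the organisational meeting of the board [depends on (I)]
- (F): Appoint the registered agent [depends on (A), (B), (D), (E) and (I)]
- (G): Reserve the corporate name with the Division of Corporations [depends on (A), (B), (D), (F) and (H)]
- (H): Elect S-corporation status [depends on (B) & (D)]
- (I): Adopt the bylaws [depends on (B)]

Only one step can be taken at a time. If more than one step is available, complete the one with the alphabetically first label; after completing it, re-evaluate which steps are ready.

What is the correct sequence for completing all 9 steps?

(B), (I), (E), (A), (D), (C), (F), (H), (G)

Only (B) has no prerequisites, so it is first.
Next only (I) has its prerequisites met → (I).
(E) is the only step now ready → (E).
(A) and (D) are both available; (A) has the earlier label → (A).
Next only (D) has its prerequisites met → (D).
Now (C), (F) and (H) have their prerequisites met. (C) has the earlier label, so (C) next.
Ready: (F) and (H). (F) has the earlier label → (F).
(H) is the only step now ready → (H).
That leaves (G) as the only ready step → (G).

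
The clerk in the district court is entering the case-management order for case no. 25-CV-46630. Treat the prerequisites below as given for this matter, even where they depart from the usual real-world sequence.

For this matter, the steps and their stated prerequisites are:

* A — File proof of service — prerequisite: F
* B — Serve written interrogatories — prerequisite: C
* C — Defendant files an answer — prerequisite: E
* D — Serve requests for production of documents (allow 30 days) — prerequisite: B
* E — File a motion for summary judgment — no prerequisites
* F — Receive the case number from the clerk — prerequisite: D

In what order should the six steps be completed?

E → C → B → D → F → A

E has no prerequisites → E first.
C is the only step now ready → C.
B is the only step now ready → B.
That leaves D as the only ready step → D.
F needed D, now all done → F.
That leaves A as the only ready step → A.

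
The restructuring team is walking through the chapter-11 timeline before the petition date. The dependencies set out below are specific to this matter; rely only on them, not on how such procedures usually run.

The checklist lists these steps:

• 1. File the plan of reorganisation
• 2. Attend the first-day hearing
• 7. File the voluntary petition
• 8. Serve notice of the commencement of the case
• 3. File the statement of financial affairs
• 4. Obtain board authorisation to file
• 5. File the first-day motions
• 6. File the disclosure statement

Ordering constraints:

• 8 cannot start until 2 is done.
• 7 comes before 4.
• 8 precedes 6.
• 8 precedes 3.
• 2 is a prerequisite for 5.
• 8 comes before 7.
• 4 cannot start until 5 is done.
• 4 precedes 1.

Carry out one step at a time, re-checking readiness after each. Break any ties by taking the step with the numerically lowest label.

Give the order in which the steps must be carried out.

2 has no prerequisites → 2 first.
Ready: 5 and 8. 5 has the earlier label → 5.
8 needed 2, now all done → 8.
Now 3, 6 and 7 have their prerequisites met. 3 has the earlier label, so 3 next.
Ready: 6 and 7. 6 has the earlier label → 6.
7 needed 8, now all done → 7.
4 needed 5 and 7, now all done → 4.
1 needed 4, now all done → 1.

2, 5, 8, 3, 6, 7, 4, 1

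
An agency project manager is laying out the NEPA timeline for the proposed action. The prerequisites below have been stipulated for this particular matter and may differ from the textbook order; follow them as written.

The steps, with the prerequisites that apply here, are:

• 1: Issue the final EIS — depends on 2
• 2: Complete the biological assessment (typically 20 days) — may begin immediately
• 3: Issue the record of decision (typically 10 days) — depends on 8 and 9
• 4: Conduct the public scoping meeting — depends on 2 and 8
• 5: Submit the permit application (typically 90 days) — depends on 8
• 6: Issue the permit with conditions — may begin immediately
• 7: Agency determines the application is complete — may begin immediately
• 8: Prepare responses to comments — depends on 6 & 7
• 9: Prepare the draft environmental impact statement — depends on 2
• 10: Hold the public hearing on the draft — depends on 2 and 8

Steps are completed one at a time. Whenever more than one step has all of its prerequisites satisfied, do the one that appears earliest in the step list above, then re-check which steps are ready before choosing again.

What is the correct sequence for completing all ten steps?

2, 1, 6, 7, 8, 4, 5, 9, 3, 10

Nothing is required for 2, 6 and 7. 2 is listed earlier → 2 first.
1 and 9 now also ready, so the ready set is {1, 6, 7, 9}; 1 is listed earlier → 1.
Ready: 6, 7 and 9. 6 is listed earlier → 6.
Ready: 7 and 9. 7 is listed earlier → 7.
8 and 9 are both available; 8 is listed earlier → 8.
4, 5 and 10 now also ready, so the ready set is {4, 5, 9, 10}; 4 is listed earlier → 4.
Ready: 5, 9 and 10. 5 is listed earlier → 5.
9 and 10 are both available; 9 is listed earlier → 9.
3 and 10 are both available; 3 is listed earlier → 3.
10 needed 2 and 8, now all done → 10.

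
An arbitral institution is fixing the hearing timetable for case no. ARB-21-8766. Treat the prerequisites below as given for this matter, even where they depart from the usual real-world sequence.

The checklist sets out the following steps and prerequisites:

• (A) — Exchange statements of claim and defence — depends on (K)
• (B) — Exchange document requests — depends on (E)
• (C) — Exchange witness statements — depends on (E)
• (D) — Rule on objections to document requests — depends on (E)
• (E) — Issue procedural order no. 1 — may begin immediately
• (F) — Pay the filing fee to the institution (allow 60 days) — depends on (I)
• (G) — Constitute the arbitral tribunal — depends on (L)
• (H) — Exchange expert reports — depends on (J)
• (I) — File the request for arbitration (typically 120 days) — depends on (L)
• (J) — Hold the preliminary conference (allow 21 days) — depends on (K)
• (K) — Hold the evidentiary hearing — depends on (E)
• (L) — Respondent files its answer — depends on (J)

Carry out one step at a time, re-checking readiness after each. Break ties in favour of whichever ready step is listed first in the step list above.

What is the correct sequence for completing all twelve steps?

Only (E) has no prerequisites, so it is first.
(B), (C), (D) and (K) are all available; (B) is listed earlier → (B).
(C), (D) and (K) are all available; (C) is listed earlier → (C).
(D) and (K) are both available; (D) is listed earlier → (D).
(K) needed (E), now all done → (K).
Ready: (A) and (J). (A) is listed earlier → (A).
Next only (J) has its prerequisites met → (J).
Ready: (H) and (L). (H) is listed earlier → (H).
Next only (L) has its prerequisites met → (L).
Ready: (G) and (I). (G) is listed earlier → (G).
(I) needed (L), now all done → (I).
Next only (F) has its prerequisites met → (F).

(E) → (B) → (C) → (D) → (K) → (A) → (J) → (H) → (L) → (G) → (I) → (F)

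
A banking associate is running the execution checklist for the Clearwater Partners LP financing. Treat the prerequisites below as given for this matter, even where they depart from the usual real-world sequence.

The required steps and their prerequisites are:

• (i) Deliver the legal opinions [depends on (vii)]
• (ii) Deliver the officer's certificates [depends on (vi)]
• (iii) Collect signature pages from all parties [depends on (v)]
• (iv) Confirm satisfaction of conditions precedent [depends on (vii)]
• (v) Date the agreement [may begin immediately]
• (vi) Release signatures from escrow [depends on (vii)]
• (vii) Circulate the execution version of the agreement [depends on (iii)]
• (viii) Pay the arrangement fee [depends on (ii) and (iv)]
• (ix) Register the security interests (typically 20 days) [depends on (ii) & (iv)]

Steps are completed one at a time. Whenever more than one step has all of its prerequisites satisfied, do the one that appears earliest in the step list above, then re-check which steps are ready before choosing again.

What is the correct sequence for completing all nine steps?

(v) (iii) (vii) (i) (iv) (vi) (ii) (viii) (ix)

Only (v) has no prerequisites, so it is first.
That leaves (iii) as the only ready step → (iii).
Next only (vii) has its prerequisites met → (vii).
Ready: (i), (iv) and (vi). (i) is listed earlier → (i).
Now (iv) and (vi) have their prerequisites met. (iv) is listed earlier, so (iv) next.
That leaves (vi) as the only ready step → (vi).
Next only (ii) has its prerequisites met → (ii).
Ready: (viii) and (ix). (viii) is listed earlier → (viii).
Next only (ix) has its prerequisites met → (ix).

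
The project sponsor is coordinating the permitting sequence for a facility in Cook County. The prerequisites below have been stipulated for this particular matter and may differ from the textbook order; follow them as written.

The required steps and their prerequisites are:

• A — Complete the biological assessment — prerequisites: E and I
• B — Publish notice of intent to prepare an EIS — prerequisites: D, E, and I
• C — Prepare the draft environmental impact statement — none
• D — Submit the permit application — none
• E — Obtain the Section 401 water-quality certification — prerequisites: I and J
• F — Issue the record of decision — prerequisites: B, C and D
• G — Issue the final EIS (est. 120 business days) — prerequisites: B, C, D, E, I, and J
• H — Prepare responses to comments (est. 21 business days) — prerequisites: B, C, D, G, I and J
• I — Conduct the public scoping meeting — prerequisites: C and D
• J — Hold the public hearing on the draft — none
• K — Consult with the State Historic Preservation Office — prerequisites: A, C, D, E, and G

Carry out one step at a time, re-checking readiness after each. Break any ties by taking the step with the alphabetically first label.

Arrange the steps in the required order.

C, D and J have no prerequisites; C has the earlier label, so C is first.
Ready: D and J. D has the earlier label → D.
I and J are both available; I has the earlier label → I.
J is the only step now ready → J.
E needed I and J, now all done → E.
Ready: A and B. A has the earlier label → A.
B is the only step now ready → B.
Now F and G have their prerequisites met. F has the earlier label, so F next.
G needed B, C, D, E, I and J, now all done → G.
Now H and K have their prerequisites met. H has the earlier label, so H next.
That leaves K as the only ready step → K.

C D I J E A B F G H K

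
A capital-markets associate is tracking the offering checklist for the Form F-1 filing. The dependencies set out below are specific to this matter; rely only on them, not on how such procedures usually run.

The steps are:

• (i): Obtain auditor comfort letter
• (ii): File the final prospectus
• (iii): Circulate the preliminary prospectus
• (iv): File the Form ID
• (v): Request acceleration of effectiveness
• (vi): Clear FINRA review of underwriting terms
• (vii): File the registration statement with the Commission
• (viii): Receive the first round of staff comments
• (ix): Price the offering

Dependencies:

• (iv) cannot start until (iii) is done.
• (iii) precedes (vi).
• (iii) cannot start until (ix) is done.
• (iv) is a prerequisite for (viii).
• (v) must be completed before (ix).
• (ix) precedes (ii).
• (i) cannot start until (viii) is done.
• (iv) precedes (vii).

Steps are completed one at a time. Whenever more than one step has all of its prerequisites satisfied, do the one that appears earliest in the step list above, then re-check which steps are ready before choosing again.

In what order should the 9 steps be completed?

(v), (ix), (ii), (iii), (iv), (vi), (vii), (viii), (i)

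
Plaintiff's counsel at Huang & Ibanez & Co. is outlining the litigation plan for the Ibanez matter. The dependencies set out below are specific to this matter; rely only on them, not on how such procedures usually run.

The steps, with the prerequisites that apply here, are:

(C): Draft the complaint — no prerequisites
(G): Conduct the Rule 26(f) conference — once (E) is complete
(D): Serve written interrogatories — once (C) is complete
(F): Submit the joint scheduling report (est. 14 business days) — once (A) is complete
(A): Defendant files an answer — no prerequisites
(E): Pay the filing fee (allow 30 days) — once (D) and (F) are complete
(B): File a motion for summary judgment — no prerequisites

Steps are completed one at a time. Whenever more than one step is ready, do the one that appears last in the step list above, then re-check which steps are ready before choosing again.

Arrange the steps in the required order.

(B), (A), (F), (C), (D), (E), (G)

Nothing is required for (B), (A) and (C). (B) is listed later → (B) first.
Ready: (A) and (C). (A) is listed later → (A).
(F) now also ready, so the ready set is {(F), (C)}; (F) is listed later → (F).
Next only (C) has its prerequisites met → (C).
(D) is the only step now ready → (D).
That leaves (E) as the only ready step → (E).
(G) is the only step now ready → (G).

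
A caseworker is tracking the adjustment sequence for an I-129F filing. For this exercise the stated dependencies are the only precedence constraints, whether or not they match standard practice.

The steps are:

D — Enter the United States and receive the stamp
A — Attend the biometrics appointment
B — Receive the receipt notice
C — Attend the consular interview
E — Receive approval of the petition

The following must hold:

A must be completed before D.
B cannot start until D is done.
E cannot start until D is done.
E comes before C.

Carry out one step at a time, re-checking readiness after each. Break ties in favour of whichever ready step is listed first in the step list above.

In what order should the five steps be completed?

A → D → B → E → C

A is the only step with nothing outstanding, so it goes first.
D needed A, now all done → D.
Now B and E have their prerequisites met. B is listed earlier, so B next.
E is the only step now ready → E.
That leaves C as the only ready step → C.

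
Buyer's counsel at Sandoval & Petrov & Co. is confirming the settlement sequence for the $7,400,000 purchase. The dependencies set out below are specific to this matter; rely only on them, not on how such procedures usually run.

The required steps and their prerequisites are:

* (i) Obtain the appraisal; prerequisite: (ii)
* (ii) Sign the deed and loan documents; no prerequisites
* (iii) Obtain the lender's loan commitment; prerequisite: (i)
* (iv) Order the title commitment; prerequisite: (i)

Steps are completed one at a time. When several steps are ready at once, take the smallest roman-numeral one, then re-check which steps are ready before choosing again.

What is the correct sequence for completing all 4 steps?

(ii) (i) (iii) (iv)

(ii) has no prerequisites → (ii) first.
(i) needed (ii), now all done → (i).
Ready: (iii) and (iv). (iii) has the earlier label → (iii).
(iv) is the only step now ready → (iv).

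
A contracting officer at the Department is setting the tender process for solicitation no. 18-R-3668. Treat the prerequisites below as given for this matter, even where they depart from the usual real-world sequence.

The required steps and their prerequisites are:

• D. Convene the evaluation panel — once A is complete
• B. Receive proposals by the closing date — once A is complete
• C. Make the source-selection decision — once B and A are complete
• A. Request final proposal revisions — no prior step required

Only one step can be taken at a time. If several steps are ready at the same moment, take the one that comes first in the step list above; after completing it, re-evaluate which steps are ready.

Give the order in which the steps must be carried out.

A → D → B → C

A has no prerequisites → A first.
Now D and B have their prerequisites met. D is listed earlier, so D next.
B needed A, now all done → B.
Next only C has its prerequisites met → C.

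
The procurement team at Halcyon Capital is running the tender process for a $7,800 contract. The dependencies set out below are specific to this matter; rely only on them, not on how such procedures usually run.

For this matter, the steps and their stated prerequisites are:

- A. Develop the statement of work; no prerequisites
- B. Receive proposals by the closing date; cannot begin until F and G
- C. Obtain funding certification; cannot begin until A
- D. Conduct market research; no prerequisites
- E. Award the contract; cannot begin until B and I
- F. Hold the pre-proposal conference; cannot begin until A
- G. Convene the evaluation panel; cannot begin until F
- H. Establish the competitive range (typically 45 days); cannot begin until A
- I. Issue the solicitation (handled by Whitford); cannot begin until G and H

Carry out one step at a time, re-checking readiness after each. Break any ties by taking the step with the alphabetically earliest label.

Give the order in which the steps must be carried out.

A and D have no prerequisites; A has the earlier label, so A is first.
C, D, F and H are all available; C has the earlier label → C.
Now D, F and H have their prerequisites met. D has the earlier label, so D next.
Ready: F and H. F has the earlier label → F.
G now also ready, so the ready set is {G, H}; G has the earlier label → G.
B now also ready, so the ready set is {B, H}; B has the earlier label → B.
Next only H has its prerequisites met → H.
Next only I has its prerequisites met → I.
E needed B and I, now all done → E.

A, C, D, F, G, B, H, I, E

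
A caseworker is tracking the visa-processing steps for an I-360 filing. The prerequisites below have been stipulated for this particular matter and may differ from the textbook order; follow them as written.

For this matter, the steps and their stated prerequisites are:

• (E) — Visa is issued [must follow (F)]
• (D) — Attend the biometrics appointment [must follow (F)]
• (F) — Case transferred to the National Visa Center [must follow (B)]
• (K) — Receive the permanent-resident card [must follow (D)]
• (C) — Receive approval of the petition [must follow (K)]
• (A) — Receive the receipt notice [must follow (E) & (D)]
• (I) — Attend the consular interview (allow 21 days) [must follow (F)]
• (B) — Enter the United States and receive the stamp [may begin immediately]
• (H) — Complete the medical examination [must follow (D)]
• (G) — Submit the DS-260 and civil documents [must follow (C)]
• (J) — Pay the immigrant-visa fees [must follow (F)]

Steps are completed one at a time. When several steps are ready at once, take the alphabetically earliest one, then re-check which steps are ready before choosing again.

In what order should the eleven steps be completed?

(B), (F), (D), (E), (A), (H), (I), (J), (K), (C), (G)

(B) is the only step with nothing outstanding, so it goes first.
That leaves (F) as the only ready step → (F).
(D), (E), (I) and (J) are all available; (D) has the earlier label → (D).
(H) and (K) now also ready, so the ready set is {(E), (H), (I), (J), (K)}; (E) has the earlier label → (E).
Now (A), (H), (I), (J) and (K) have their prerequisites met. (A) has the earlier label, so (A) next.
Ready: (H), (I), (J) and (K). (H) has the earlier label → (H).
(I), (J) and (K) are all available; (I) has the earlier label → (I).
(J) and (K) are both available; (J) has the earlier label → (J).
(K) needed (D), now all done → (K).
Next only (C) has its prerequisites met → (C).
That leaves (G) as the only ready step → (G).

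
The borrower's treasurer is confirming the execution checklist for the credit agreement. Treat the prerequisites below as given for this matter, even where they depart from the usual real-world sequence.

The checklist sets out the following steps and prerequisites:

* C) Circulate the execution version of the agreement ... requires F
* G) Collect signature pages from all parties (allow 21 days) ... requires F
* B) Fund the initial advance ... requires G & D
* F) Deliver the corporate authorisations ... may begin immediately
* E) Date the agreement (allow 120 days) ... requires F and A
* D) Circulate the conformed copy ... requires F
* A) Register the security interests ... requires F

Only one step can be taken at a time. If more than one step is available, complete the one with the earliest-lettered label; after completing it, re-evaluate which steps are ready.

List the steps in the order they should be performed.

F is the only step with nothing outstanding, so it goes first.
Now A, C, D and G have their prerequisites met. A has the earlier label, so A next.
E now also ready, so the ready set is {C, D, E, G}; C has the earlier label → C.
D, E and G are all available; D has the earlier label → D.
Now E and G have their prerequisites met. E has the earlier label, so E next.
That leaves G as the only ready step → G.
B is the only step now ready → B.

F A C D E G B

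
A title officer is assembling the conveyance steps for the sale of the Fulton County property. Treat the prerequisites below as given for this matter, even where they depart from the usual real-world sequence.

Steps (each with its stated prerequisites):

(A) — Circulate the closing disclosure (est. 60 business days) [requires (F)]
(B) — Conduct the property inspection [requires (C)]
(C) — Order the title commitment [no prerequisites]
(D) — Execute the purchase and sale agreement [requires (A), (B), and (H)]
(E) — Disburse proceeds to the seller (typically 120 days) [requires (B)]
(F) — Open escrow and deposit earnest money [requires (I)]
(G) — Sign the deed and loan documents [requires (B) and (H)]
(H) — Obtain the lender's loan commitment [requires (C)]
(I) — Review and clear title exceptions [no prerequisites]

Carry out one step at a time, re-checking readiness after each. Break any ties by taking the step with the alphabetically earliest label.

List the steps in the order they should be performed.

(C) (B) (E) (H) (G) (I) (F) (A) (D)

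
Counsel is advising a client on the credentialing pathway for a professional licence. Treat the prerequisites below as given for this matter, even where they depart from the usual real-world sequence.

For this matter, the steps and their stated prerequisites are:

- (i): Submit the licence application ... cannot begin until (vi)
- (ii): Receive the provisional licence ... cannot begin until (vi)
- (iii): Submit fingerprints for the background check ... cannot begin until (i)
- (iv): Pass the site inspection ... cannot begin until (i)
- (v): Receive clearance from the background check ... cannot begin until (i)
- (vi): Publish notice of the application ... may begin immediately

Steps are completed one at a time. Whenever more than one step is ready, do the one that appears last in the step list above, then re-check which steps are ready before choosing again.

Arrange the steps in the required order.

Only (vi) has no prerequisites, so it is first.
(ii) and (i) are both available; (ii) is listed later → (ii).
(i) is the only step now ready → (i).
Now (v), (iv) and (iii) have their prerequisites met. (v) is listed later, so (v) next.
(iv) and (iii) are both available; (iv) is listed later → (iv).
(iii) needed (i), now all done → (iii).

(vi) (ii) (i) (v) (iv) (iii)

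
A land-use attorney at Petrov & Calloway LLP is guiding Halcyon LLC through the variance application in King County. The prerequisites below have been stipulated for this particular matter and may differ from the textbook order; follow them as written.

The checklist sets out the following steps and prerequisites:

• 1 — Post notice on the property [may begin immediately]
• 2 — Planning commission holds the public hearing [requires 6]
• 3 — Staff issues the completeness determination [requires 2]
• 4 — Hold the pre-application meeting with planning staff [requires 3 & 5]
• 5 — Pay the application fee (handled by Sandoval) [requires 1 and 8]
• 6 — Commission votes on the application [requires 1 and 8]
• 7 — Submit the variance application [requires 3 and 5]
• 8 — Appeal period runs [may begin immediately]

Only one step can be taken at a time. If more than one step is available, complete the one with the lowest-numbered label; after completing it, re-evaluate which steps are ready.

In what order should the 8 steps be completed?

Nothing is required for 1 and 8. 1 has the earlier label → 1 first.
That leaves 8 as the only ready step → 8.
Now 5 and 6 have their prerequisites met. 5 has the earlier label, so 5 next.
That leaves 6 as the only ready step → 6.
2 needed 6, now all done → 2.
That leaves 3 as the only ready step → 3.
Ready: 4 and 7. 4 has the earlier label → 4.
Next only 7 has its prerequisites met → 7.

1 → 8 → 5 → 6 → 2 → 3 → 4 → 7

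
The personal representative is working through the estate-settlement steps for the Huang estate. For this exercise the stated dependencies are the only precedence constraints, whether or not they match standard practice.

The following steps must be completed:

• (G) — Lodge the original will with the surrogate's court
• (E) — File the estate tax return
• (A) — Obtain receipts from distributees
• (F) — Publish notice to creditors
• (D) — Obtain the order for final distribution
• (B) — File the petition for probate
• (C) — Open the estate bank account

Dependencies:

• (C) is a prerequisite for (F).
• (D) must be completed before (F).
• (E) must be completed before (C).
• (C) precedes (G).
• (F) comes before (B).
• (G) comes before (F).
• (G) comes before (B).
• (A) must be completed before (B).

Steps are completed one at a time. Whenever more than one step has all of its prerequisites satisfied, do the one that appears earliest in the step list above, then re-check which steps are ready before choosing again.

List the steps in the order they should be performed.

(E), (A) and (D) have no prerequisites; (E) is listed earlier, so (E) is first.
(C) now also ready, so the ready set is {(A), (D), (C)}; (A) is listed earlier → (A).
Now (D) and (C) have their prerequisites met. (D) is listed earlier, so (D) next.
That leaves (C) as the only ready step → (C).
(G) needed (C), now all done → (G).
(F) needed (G), (D) and (C), now all done → (F).
(B) needed (G), (A) and (F), now all done → (B).

(E), (A), (D), (C), (G), (F), (B)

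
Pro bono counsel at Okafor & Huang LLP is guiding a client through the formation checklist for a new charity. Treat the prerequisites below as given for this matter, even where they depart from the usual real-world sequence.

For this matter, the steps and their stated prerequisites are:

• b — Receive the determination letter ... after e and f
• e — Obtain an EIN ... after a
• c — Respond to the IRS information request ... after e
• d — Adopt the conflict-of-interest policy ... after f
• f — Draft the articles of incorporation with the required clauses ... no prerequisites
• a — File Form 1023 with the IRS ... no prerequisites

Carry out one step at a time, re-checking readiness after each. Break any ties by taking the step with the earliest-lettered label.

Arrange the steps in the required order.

a e c f b d

Nothing is required for a and f. a has the earlier label → a first.
e now also ready, so the ready set is {e, f}; e has the earlier label → e.
Now c and f have their prerequisites met. c has the earlier label, so c next.
Next only f has its prerequisites met → f.
Now b and d have their prerequisites met. b has the earlier label, so b next.
Next only d has its prerequisites met → d.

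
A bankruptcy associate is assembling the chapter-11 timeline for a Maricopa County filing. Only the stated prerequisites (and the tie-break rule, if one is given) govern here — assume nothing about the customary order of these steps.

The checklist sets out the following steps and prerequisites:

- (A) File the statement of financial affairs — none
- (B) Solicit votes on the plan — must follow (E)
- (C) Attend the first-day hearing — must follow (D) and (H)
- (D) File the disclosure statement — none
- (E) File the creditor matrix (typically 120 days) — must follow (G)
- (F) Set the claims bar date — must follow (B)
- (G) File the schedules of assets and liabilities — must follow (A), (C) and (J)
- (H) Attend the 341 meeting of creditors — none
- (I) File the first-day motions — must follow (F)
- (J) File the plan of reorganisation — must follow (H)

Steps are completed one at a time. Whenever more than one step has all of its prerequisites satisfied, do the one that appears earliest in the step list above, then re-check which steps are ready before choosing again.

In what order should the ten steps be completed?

Nothing is required for (A), (D) and (H). (A) is listed earlier → (A) first.
Ready: (D) and (H). (D) is listed earlier → (D).
(H) is the only step now ready → (H).
(C) and (J) are both available; (C) is listed earlier → (C).
That leaves (J) as the only ready step → (J).
That leaves (G) as the only ready step → (G).
Next only (E) has its prerequisites met → (E).
(B) needed (E), now all done → (B).
Next only (F) has its prerequisites met → (F).
(I) is the only step now ready → (I).

(A), (D), (H), (C), (J), (G), (E), (B), (F), (I)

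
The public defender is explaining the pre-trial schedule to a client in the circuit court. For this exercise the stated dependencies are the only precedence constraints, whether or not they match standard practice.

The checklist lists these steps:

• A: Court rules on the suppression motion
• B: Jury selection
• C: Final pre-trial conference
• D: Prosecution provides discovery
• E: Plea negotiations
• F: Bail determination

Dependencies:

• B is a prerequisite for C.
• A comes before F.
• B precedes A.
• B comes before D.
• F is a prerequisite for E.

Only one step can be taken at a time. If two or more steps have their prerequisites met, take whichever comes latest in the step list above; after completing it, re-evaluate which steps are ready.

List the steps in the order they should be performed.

B, D, C, A, F, E

Only B has no prerequisites, so it is first.
Now D, C and A have their prerequisites met. D is listed later, so D next.
Now C and A have their prerequisites met. C is listed later, so C next.
A is the only step now ready → A.
F needed A, now all done → F.
Next only E has its prerequisites met → E.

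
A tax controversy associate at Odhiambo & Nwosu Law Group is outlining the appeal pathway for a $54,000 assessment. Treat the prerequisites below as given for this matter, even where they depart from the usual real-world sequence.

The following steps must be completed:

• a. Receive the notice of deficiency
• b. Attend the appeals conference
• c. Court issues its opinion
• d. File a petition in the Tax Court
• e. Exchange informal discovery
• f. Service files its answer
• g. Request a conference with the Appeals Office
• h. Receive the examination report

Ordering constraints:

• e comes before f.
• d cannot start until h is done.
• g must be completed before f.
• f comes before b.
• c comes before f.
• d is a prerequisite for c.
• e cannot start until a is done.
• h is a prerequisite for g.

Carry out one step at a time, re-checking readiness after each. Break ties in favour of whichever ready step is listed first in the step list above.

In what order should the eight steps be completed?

a and h have no prerequisites; a is listed earlier, so a is first.
Ready: e and h. e is listed earlier → e.
That leaves h as the only ready step → h.
Ready: d and g. d is listed earlier → d.
c now also ready, so the ready set is {c, g}; c is listed earlier → c.
g is the only step now ready → g.
f needed c, e and g, now all done → f.
b needed f, now all done → b.

a → e → h → d → c → g → f → b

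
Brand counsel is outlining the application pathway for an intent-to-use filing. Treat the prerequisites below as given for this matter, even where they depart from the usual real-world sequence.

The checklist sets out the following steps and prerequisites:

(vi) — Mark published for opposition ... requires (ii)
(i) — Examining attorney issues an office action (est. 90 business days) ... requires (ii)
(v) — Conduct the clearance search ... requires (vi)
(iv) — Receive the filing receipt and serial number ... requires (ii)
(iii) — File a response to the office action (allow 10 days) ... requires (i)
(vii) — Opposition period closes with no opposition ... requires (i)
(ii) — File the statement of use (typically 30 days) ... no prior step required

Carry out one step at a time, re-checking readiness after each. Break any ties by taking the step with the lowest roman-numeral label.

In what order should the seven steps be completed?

(ii) → (i) → (iii) → (iv) → (vi) → (v) → (vii)

(ii) has no prerequisites → (ii) first.
Now (i), (iv) and (vi) have their prerequisites met. (i) has the earlier label, so (i) next.
(iii), (iv), (vi) and (vii) are all available; (iii) has the earlier label → (iii).
Now (iv), (vi) and (vii) have their prerequisites met. (iv) has the earlier label, so (iv) next.
Ready: (vi) and (vii). (vi) has the earlier label → (vi).
(v) now also ready, so the ready set is {(v), (vii)}; (v) has the earlier label → (v).
That leaves (vii) as the only ready step → (vii).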